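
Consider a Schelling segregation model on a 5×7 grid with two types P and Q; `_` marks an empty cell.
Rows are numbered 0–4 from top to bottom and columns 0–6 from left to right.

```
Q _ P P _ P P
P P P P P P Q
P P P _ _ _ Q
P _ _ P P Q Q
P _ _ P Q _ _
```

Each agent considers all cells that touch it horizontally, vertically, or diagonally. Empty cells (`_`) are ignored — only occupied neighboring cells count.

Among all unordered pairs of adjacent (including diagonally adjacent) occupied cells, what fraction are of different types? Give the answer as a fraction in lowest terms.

Scan each occupied cell's neighbors to the right and below (and the two forward diagonals) so each pair is counted once.
From row 0: 4 unlike of 15 pairs (running 4/15).
From row 1: 2 unlike of 16 pairs (running 6/31).
From row 2: 0 unlike of 7 pairs (running 6/38).
From row 3: 3 unlike of 9 pairs (running 9/47).
From row 4: 1 unlike of 1 pairs (running 10/48).
Total adjacent occupied pairs: 48; unlike-type pairs: 10.
10/48 reduces to 5/24.

5/24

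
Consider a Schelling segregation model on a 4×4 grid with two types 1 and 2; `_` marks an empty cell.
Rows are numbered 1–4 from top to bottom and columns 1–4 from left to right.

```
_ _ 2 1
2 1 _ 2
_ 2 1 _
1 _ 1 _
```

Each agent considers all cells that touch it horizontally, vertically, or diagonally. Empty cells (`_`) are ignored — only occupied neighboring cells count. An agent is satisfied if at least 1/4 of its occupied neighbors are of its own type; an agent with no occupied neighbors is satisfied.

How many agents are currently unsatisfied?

(1,3)2 1/3 ✓
(1,4)1 0/2 ✗
(2,1)2 1/2 ✓
(2,2)1 1/4 ✓
(2,4)2 1/3 ✓
(3,2)2 1/5 ✗
(3,3)1 2/4 ✓
(4,1)1 0/1 ✗
(4,3)1 1/2 ✓
Unsatisfied: (1,4), (3,2), (4,1) — 3 in total.

3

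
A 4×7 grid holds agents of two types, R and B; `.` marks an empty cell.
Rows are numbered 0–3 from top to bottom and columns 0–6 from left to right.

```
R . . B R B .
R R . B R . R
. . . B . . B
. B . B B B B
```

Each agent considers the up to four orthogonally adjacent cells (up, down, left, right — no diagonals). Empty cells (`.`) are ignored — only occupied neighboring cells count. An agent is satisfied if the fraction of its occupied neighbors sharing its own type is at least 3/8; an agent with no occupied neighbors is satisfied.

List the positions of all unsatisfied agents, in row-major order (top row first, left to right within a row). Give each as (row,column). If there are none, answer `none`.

(0,4), (0,5), (1,6)

Row 0: (0,0)R 1/1 satisfied · (0,3)B 1/2 satisfied · (0,4)R 1/3 not · (0,5)B 0/1 not
Row 1: (1,0)R 2/2 satisfied · (1,1)R 1/1 satisfied · (1,3)B 2/3 satisfied · (1,4)R 1/2 satisfied · (1,6)R 0/1 not
Row 2: (2,3)B 2/2 satisfied · (2,6)B 1/2 satisfied
Row 3: (3,1)B 0/0 satisfied · (3,3)B 2/2 satisfied · (3,4)B 2/2 satisfied · (3,5)B 2/2 satisfied · (3,6)B 2/2 satisfied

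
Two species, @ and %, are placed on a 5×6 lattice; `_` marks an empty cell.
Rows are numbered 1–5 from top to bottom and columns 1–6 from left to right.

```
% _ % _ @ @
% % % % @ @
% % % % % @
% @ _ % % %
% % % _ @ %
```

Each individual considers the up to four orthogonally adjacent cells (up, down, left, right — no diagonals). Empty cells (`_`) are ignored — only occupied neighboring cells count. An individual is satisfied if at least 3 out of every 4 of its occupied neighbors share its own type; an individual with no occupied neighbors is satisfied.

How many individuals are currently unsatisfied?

(1,1)% 1/1 ✓
(1,3)% 1/1 ✓
(1,5)@ 2/2 ✓
(1,6)@ 2/2 ✓
(2,1)% 3/3 ✓
(2,2)% 3/3 ✓
(2,3)% 4/4 ✓
(2,4)% 2/3 ✗
(2,5)@ 2/4 ✗
(2,6)@ 3/3 ✓
(3,1)% 3/3 ✓
(3,2)% 3/4 ✓
(3,3)% 3/3 ✓
(3,4)% 4/4 ✓
(3,5)% 2/4 ✗
(3,6)@ 1/3 ✗
(4,1)% 2/3 ✗
(4,2)@ 0/3 ✗
(4,4)% 2/2 ✓
(4,5)% 3/4 ✓
(4,6)% 2/3 ✗
(5,1)% 2/2 ✓
(5,2)% 2/3 ✗
(5,3)% 1/1 ✓
(5,5)@ 0/2 ✗
(5,6)% 1/2 ✗
Unsatisfied: (2,4), (2,5), (3,5), (3,6), (4,1), (4,2), (4,6), (5,2), (5,5), (5,6) — 10 in total.

10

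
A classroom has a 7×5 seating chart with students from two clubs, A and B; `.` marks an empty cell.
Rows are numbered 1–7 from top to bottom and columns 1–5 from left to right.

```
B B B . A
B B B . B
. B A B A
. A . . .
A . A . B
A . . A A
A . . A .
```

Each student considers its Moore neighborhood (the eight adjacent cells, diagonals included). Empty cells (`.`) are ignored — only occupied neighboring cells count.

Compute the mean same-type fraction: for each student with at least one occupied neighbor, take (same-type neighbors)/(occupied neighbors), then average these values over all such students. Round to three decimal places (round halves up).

0.690

(1,1)B 3/3
(1,2)B 5/5
(1,3)B 3/3
(1,5)A 0/1
(2,1)B 4/4
(2,2)B 6/7
(2,3)B 5/6
(2,5)B 1/3
(3,2)B 3/5
(3,3)A 1/5
(3,4)B 2/4
(3,5)A 0/2
(4,2)A 3/4
(5,1)A 2/2
(5,3)A 2/2
(5,5)B 0/2
(6,1)A 2/2
(6,4)A 3/4
(6,5)A 2/3
(7,1)A 1/1
(7,4)A 2/2
Sum over 21 students: 3/3 + 5/5 + 3/3 + 0/1 + 4/4 + 6/7 + 5/6 + 1/3 + 3/5 + 1/5 + 2/4 + 0/2 + 3/4 + 2/2 + 2/2 + 0/2 + 2/2 + 3/4 + 2/3 + 1/1 + 2/2 = 3043/210; mean = 3043/210 ÷ 21 = 3043/4410 = 0.690022… → 0.690.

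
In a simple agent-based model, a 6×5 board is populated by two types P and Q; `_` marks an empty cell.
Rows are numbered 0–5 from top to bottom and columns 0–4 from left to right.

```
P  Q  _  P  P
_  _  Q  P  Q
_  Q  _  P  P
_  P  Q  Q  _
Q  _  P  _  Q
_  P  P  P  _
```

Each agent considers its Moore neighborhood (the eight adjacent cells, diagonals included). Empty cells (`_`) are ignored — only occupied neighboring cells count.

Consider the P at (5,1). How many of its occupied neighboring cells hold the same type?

2

Occupied neighbors of (5,1): (4,0)=Q, (4,2)=P, (5,2)=P.
Same type (P): 2 of 3.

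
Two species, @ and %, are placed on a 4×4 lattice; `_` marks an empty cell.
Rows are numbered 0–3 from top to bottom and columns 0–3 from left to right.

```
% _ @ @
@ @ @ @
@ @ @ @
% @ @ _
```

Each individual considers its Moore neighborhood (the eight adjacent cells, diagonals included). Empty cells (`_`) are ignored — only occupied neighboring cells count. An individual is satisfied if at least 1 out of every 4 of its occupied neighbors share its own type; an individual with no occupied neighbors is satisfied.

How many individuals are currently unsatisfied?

(0,0)% 0/2 not
(0,2)@ 4/4 satisfied
(0,3)@ 3/3 satisfied
(1,0)@ 3/4 satisfied
(1,1)@ 6/7 satisfied
(1,2)@ 7/7 satisfied
(1,3)@ 5/5 satisfied
(2,0)@ 4/5 satisfied
(2,1)@ 7/8 satisfied
(2,2)@ 7/7 satisfied
(2,3)@ 4/4 satisfied
(3,0)% 0/3 not
(3,1)@ 4/5 satisfied
(3,2)@ 4/4 satisfied
Unsatisfied: (0,0), (3,0) — 2 in total.

2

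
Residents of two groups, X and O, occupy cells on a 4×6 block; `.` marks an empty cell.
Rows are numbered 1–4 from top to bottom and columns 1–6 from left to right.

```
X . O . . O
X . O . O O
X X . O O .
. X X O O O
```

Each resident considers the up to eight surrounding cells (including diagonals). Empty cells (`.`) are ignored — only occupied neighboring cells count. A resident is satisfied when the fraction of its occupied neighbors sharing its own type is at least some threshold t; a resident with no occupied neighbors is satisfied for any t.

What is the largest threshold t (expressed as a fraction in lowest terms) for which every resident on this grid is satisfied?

Row 1: (1,1)X 1/1 · (1,3)O 1/1 · (1,6)O 2/2
Row 2: (2,1)X 3/3 · (2,3)O 2/3 · (2,5)O 4/4 · (2,6)O 3/3
Row 3: (3,1)X 3/3 · (3,2)X 4/5 · (3,4)O 5/6 · (3,5)O 6/6
Row 4: (4,2)X 3/3 · (4,3)X 2/4 · (4,4)O 3/4 · (4,5)O 4/4 · (4,6)O 2/2
The smallest same-type fraction is 2/4 at (4,3), which reduces to 1/2. Any threshold above that leaves this resident unsatisfied.

1/2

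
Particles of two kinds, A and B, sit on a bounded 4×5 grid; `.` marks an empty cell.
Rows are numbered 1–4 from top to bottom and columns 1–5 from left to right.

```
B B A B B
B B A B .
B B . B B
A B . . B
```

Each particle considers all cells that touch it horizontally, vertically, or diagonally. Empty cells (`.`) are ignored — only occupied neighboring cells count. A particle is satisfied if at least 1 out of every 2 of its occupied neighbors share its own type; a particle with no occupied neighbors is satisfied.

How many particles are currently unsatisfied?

(1,1)B 3/3 ✓
(1,2)B 3/5 ✓
(1,3)A 1/5 ✗
(1,4)B 2/4 ✓
(1,5)B 2/2 ✓
(2,1)B 5/5 ✓
(2,2)B 5/7 ✓
(2,3)A 1/7 ✗
(2,4)B 4/6 ✓
(3,1)B 4/5 ✓
(3,2)B 4/6 ✓
(3,4)B 3/4 ✓
(3,5)B 3/3 ✓
(4,1)A 0/3 ✗
(4,2)B 2/3 ✓
(4,5)B 2/2 ✓
Unsatisfied: (1,3), (2,3), (4,1) — 3 in total.

3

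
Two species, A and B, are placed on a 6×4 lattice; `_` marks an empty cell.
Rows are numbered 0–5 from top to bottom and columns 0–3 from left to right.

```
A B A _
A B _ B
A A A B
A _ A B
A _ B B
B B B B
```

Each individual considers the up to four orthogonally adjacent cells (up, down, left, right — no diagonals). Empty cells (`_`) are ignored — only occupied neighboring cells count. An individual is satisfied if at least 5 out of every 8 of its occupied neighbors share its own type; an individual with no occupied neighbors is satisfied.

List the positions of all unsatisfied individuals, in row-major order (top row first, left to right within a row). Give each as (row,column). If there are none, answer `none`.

(0,0), (0,1), (0,2), (1,1), (3,2), (4,0), (5,0)

Row 0: (0,0)A 1/2 not · (0,1)B 1/3 not · (0,2)A 0/1 not
Row 1: (1,0)A 2/3 satisfied · (1,1)B 1/3 not · (1,3)B 1/1 satisfied
Row 2: (2,0)A 3/3 satisfied · (2,1)A 2/3 satisfied · (2,2)A 2/3 satisfied · (2,3)B 2/3 satisfied
Row 3: (3,0)A 2/2 satisfied · (3,2)A 1/3 not · (3,3)B 2/3 satisfied
Row 4: (4,0)A 1/2 not · (4,2)B 2/3 satisfied · (4,3)B 3/3 satisfied
Row 5: (5,0)B 1/2 not · (5,1)B 2/2 satisfied · (5,2)B 3/3 satisfied · (5,3)B 2/2 satisfied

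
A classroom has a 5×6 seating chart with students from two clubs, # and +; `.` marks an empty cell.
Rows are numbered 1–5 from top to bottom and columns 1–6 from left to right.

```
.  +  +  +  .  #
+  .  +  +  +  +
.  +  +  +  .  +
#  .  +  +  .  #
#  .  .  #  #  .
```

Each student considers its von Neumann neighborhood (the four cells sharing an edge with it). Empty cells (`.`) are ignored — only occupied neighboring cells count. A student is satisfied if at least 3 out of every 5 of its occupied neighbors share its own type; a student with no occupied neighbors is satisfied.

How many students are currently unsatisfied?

4

(1,2)+ 1/1 ✓
(1,3)+ 3/3 ✓
(1,4)+ 2/2 ✓
(1,6)# 0/1 ✗
(2,1)+ 0/0 ✓
(2,3)+ 3/3 ✓
(2,4)+ 4/4 ✓
(2,5)+ 2/2 ✓
(2,6)+ 2/3 ✓
(3,2)+ 1/1 ✓
(3,3)+ 4/4 ✓
(3,4)+ 3/3 ✓
(3,6)+ 1/2 ✗
(4,1)# 1/1 ✓
(4,3)+ 2/2 ✓
(4,4)+ 2/3 ✓
(4,6)# 0/1 ✗
(5,1)# 1/1 ✓
(5,4)# 1/2 ✗
(5,5)# 1/1 ✓
Unsatisfied: (1,6), (3,6), (4,6), (5,4) — 4 in total.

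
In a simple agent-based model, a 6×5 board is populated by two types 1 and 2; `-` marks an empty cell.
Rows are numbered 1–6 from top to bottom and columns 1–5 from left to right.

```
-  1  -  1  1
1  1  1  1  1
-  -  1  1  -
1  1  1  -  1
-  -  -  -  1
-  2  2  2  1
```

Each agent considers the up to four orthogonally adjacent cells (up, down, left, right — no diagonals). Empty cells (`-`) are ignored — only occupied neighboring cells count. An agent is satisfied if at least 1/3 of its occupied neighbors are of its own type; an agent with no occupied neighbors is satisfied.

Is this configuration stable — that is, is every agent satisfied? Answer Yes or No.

Yes

(1,2)1 1/1 ok
(1,4)1 2/2 ok
(1,5)1 2/2 ok
(2,1)1 1/1 ok
(2,2)1 3/3 ok
(2,3)1 3/3 ok
(2,4)1 4/4 ok
(2,5)1 2/2 ok
(3,3)1 3/3 ok
(3,4)1 2/2 ok
(4,1)1 1/1 ok
(4,2)1 2/2 ok
(4,3)1 2/2 ok
(4,5)1 1/1 ok
(5,5)1 2/2 ok
(6,2)2 1/1 ok
(6,3)2 2/2 ok
(6,4)2 1/2 ok
(6,5)1 1/2 ok
All meet the threshold, so the configuration is stable.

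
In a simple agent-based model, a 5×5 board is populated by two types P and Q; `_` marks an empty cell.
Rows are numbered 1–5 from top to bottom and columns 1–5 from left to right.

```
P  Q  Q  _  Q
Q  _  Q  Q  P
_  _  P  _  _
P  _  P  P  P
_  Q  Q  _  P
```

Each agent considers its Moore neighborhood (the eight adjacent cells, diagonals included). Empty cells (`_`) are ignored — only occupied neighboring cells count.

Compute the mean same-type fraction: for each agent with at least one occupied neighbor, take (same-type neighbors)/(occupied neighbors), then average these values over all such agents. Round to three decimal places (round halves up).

(1,1)P 0/2
(1,2)Q 3/4
(1,3)Q 3/3
(1,5)Q 1/2
(2,1)Q 1/2
(2,3)Q 3/4
(2,4)Q 3/5
(2,5)P 0/2
(3,3)P 2/4
(4,1)P 0/1
(4,3)P 2/4
(4,4)P 4/5
(4,5)P 2/2
(5,2)Q 1/3
(5,3)Q 1/3
(5,5)P 2/2
Sum over 16 agents: 0/2 + 3/4 + 3/3 + 1/2 + 1/2 + 3/4 + 3/5 + 0/2 + 2/4 + 0/1 + 2/4 + 4/5 + 2/2 + 1/3 + 1/3 + 2/2 = 257/30; mean = 257/30 ÷ 16 = 257/480 = 0.535416… → 0.535.

0.535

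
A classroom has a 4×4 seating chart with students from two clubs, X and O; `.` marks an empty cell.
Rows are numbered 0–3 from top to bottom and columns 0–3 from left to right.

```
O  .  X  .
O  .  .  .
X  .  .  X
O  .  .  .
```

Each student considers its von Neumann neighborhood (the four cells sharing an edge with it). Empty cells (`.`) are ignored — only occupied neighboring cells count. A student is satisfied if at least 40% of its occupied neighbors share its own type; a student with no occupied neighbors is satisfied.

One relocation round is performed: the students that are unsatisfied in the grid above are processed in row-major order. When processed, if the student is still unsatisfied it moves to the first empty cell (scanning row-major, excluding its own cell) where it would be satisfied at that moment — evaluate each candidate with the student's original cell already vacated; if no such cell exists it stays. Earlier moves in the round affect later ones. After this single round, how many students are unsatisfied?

0

Initially unsatisfied (in order): (2,0), (3,0).
  (2,0) → (0,1).
  (3,0): now satisfied by earlier moves; stays.
Resulting grid:
O X X .
O . . .
. . . X
O . . .
All satisfied now.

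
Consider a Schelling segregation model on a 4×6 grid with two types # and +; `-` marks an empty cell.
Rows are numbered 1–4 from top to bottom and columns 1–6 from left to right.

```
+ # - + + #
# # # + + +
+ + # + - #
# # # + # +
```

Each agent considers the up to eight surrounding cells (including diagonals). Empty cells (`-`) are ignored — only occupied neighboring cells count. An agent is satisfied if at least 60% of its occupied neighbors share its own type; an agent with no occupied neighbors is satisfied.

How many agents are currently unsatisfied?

(1,1)+ 0/3 unhappy
(1,2)# 3/4 ok
(1,4)+ 3/4 ok
(1,5)+ 4/5 ok
(1,6)# 0/3 unhappy
(2,1)# 2/5 unhappy
(2,2)# 4/7 unhappy
(2,3)# 3/7 unhappy
(2,4)+ 4/6 ok
(2,5)+ 5/7 ok
(2,6)+ 2/4 unhappy
(3,1)+ 1/5 unhappy
(3,2)+ 1/8 unhappy
(3,3)# 4/8 unhappy
(3,4)+ 3/7 unhappy
(3,6)# 1/4 unhappy
(4,1)# 1/3 unhappy
(4,2)# 3/5 ok
(4,3)# 2/5 unhappy
(4,4)+ 1/4 unhappy
(4,5)# 1/4 unhappy
(4,6)+ 0/2 unhappy
Unsatisfied: (1,1), (1,6), (2,1), (2,2), (2,3), (2,6), (3,1), (3,2), (3,3), (3,4), (3,6), (4,1), (4,3), (4,4), (4,5), (4,6) — 16 in total.

16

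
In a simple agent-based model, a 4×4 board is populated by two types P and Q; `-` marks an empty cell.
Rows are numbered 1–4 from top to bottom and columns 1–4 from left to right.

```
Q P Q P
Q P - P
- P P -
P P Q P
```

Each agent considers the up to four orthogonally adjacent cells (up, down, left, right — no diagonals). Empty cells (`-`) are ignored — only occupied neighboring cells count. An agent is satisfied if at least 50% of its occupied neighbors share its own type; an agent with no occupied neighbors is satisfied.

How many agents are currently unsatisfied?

4

(1,1)Q 1/2 ok
(1,2)P 1/3 unhappy
(1,3)Q 0/2 unhappy
(1,4)P 1/2 ok
(2,1)Q 1/2 ok
(2,2)P 2/3 ok
(2,4)P 1/1 ok
(3,2)P 3/3 ok
(3,3)P 1/2 ok
(4,1)P 1/1 ok
(4,2)P 2/3 ok
(4,3)Q 0/3 unhappy
(4,4)P 0/1 unhappy
Unsatisfied: (1,2), (1,3), (4,3), (4,4) — 4 in total.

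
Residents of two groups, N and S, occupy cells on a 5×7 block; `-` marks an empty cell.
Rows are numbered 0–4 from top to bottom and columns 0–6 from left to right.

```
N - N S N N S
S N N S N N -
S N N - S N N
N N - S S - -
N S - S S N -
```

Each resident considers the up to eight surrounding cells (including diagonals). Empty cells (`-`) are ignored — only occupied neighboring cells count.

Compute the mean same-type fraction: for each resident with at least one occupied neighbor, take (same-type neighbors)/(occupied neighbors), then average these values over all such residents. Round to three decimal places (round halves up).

0.540

Row 0: (0,0)N 1/2 · (0,2)N 2/4 · (0,3)S 1/5 · (0,4)N 3/5 · (0,5)N 3/4 · (0,6)S 0/2
Row 1: (1,0)S 1/4 · (1,1)N 5/7 · (1,2)N 4/6 · (1,3)S 2/7 · (1,4)N 4/7 · (1,5)N 5/7
Row 2: (2,0)S 1/5 · (2,1)N 5/7 · (2,2)N 4/6 · (2,4)S 3/6 · (2,5)N 3/5 · (2,6)N 2/2
Row 3: (3,0)N 3/5 · (3,1)N 4/6 · (3,3)S 4/5 · (3,4)S 4/6
Row 4: (4,0)N 2/3 · (4,1)S 0/3 · (4,3)S 3/3 · (4,4)S 3/4 · (4,5)N 0/2
Sum over 27 residents: 1/2 + 2/4 + 1/5 + 3/5 + 3/4 + 0/2 + 1/4 + 5/7 + 4/6 + 2/7 + 4/7 + 5/7 + 1/5 + 5/7 + 4/6 + 3/6 + 3/5 + 2/2 + 3/5 + 4/6 + 4/5 + 4/6 + 2/3 + 0/3 + 3/3 + 3/4 + 0/2 = 175/12; mean = 175/12 ÷ 27 = 175/324 = 0.540123… → 0.540.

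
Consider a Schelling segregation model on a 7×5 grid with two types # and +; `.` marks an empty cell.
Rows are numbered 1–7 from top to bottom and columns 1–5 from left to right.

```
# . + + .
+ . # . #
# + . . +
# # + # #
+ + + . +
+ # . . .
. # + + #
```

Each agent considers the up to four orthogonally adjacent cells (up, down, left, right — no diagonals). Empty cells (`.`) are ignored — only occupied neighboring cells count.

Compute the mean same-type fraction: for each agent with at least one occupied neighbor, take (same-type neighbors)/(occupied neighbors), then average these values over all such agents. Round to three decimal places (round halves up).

0.351

(1,1)# 0/1
(1,3)+ 1/2
(1,4)+ 1/1
(2,1)+ 0/2
(2,3)# 0/1
(2,5)# 0/1
(3,1)# 1/3
(3,2)+ 0/2
(3,5)+ 0/2
(4,1)# 2/3
(4,2)# 1/4
(4,3)+ 1/3
(4,4)# 1/2
(4,5)# 1/3
(5,1)+ 2/3
(5,2)+ 2/4
(5,3)+ 2/2
(5,5)+ 0/1
(6,1)+ 1/2
(6,2)# 1/3
(7,2)# 1/2
(7,3)+ 1/2
(7,4)+ 1/2
(7,5)# 0/1
Sum over 24 agents: 0/1 + 1/2 + 1/1 + 0/2 + 0/1 + 0/1 + 1/3 + 0/2 + 0/2 + 2/3 + 1/4 + 1/3 + 1/2 + 1/3 + 2/3 + 2/4 + 2/2 + 0/1 + 1/2 + 1/3 + 1/2 + 1/2 + 1/2 + 0/1 = 101/12; mean = 101/12 ÷ 24 = 101/288 = 0.350694… → 0.351.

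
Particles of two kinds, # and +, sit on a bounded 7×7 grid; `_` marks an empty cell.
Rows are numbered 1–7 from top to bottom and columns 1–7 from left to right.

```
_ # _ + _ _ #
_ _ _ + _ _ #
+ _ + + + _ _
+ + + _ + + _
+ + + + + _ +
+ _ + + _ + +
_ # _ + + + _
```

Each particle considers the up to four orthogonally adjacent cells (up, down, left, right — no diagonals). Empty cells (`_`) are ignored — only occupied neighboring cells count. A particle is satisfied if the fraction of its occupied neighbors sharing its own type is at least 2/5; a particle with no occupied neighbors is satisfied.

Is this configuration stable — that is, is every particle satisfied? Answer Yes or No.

Yes

(1,2)# 0/0 ok
(1,4)+ 1/1 ok
(1,7)# 1/1 ok
(2,4)+ 2/2 ok
(2,7)# 1/1 ok
(3,1)+ 1/1 ok
(3,3)+ 2/2 ok
(3,4)+ 3/3 ok
(3,5)+ 2/2 ok
(4,1)+ 3/3 ok
(4,2)+ 3/3 ok
(4,3)+ 3/3 ok
(4,5)+ 3/3 ok
(4,6)+ 1/1 ok
(5,1)+ 3/3 ok
(5,2)+ 3/3 ok
(5,3)+ 4/4 ok
(5,4)+ 3/3 ok
(5,5)+ 2/2 ok
(5,7)+ 1/1 ok
(6,1)+ 1/1 ok
(6,3)+ 2/2 ok
(6,4)+ 3/3 ok
(6,6)+ 2/2 ok
(6,7)+ 2/2 ok
(7,2)# 0/0 ok
(7,4)+ 2/2 ok
(7,5)+ 2/2 ok
(7,6)+ 2/2 ok
All meet the threshold, so the configuration is stable.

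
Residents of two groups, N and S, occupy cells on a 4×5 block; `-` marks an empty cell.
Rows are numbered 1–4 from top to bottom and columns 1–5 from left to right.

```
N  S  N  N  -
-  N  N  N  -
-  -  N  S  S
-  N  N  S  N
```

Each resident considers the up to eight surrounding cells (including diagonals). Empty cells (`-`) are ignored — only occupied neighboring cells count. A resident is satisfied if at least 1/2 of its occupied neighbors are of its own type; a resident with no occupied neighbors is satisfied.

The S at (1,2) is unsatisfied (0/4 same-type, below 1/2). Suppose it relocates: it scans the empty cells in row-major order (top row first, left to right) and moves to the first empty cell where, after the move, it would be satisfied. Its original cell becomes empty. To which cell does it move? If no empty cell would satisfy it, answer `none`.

(2,5)

Vacating (1,2). Empty cells in order:
  (1,5): 0/2 same-type → still unsatisfied.
  (2,1): 0/2 same-type → still unsatisfied.
  (2,5): 2/4 same-type → satisfied — stop here.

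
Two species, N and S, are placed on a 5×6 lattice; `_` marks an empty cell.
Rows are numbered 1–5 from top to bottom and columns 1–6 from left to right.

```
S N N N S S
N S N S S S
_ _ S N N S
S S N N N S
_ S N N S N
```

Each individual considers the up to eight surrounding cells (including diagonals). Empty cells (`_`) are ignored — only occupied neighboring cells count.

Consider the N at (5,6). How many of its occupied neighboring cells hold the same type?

1

Occupied neighbors of (5,6): (4,5)=N, (4,6)=S, (5,5)=S.
Same type (N): 1 of 3.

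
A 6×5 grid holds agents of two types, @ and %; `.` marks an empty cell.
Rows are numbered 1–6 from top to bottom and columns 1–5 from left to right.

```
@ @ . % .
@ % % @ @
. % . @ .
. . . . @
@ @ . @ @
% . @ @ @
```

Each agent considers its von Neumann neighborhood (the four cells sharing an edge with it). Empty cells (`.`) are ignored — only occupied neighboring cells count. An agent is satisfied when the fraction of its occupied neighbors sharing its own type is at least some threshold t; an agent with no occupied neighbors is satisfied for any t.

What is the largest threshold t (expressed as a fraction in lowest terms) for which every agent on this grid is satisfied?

0/1

(1,1)@ 2/2
(1,2)@ 1/2
(1,4)% 0/1
(2,1)@ 1/2
(2,2)% 2/4
(2,3)% 1/2
(2,4)@ 2/4
(2,5)@ 1/1
(3,2)% 1/1
(3,4)@ 1/1
(4,5)@ 1/1
(5,1)@ 1/2
(5,2)@ 1/1
(5,4)@ 2/2
(5,5)@ 3/3
(6,1)% 0/1
(6,3)@ 1/1
(6,4)@ 3/3
(6,5)@ 2/2
The smallest same-type fraction is 0/1 at (1,4), which reduces to 0/1. Any threshold above that leaves this agent unsatisfied.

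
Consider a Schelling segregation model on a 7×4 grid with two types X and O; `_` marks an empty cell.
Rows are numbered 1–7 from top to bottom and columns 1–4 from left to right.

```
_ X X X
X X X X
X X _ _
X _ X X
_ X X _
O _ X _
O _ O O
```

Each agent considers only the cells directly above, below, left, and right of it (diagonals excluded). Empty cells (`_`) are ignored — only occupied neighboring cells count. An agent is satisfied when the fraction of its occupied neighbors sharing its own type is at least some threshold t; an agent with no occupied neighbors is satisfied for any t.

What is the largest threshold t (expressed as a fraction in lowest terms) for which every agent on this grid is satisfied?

1/2

Row 1: (1,2)X 2/2 · (1,3)X 3/3 · (1,4)X 2/2
Row 2: (2,1)X 2/2 · (2,2)X 4/4 · (2,3)X 3/3 · (2,4)X 2/2
Row 3: (3,1)X 3/3 · (3,2)X 2/2
Row 4: (4,1)X 1/1 · (4,3)X 2/2 · (4,4)X 1/1
Row 5: (5,2)X 1/1 · (5,3)X 3/3
Row 6: (6,1)O 1/1 · (6,3)X 1/2
Row 7: (7,1)O 1/1 · (7,3)O 1/2 · (7,4)O 1/1
The smallest same-type fraction is 1/2 at (6,3), which reduces to 1/2. Any threshold above that leaves this agent unsatisfied.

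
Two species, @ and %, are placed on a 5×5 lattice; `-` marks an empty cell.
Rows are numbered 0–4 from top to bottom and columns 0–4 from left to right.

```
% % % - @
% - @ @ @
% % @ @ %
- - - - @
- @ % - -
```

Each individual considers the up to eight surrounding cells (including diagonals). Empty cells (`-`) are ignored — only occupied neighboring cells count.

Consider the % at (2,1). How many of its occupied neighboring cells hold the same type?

Occupied neighbors of (2,1): (1,0)=%, (1,2)=@, (2,0)=%, (2,2)=@.
Same type (%): 2 of 4.

2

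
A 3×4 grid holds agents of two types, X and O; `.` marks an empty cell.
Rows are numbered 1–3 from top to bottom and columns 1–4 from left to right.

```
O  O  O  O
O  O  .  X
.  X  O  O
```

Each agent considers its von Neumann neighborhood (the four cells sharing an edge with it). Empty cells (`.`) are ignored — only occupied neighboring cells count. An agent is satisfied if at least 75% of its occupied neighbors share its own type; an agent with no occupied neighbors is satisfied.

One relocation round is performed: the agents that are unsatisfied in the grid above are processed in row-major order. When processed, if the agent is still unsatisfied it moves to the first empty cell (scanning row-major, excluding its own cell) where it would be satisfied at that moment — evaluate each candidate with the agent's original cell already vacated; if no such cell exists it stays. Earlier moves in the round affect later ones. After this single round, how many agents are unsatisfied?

Initially unsatisfied (in order): (1,4), (2,2), (2,4), (3,2), (3,3), (3,4).
  (1,4) → (2,3).
  (2,2): now satisfied by earlier moves; stays.
  (2,4): no empty cell satisfies it; stays.
  (3,2): no empty cell satisfies it; stays.
  (3,3): no empty cell satisfies it; stays.
  (3,4): no empty cell satisfies it; stays.
Resulting grid:
O O O .
O O O X
. X O O
Unsatisfied now: (2,4), (3,2), (3,3), (3,4).

4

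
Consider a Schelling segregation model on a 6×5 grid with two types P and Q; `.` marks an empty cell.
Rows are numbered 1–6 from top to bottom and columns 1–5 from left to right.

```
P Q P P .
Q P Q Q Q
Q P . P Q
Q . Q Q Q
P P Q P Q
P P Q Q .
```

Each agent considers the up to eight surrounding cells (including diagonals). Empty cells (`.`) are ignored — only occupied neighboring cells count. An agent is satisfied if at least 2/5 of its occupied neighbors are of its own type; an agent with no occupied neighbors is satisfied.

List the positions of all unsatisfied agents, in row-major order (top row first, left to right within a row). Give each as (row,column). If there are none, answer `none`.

(1,1), (1,4), (2,3), (3,2), (3,4), (4,1), (4,3), (5,4)

(1,1)P 1/3 ✗
(1,2)Q 2/5 ✓
(1,3)P 2/5 ✓
(1,4)P 1/4 ✗
(2,1)Q 2/5 ✓
(2,2)P 3/7 ✓
(2,3)Q 2/7 ✗
(2,4)Q 3/6 ✓
(2,5)Q 2/4 ✓
(3,1)Q 2/4 ✓
(3,2)P 1/6 ✗
(3,4)P 0/7 ✗
(3,5)Q 4/5 ✓
(4,1)Q 1/4 ✗
(4,3)Q 2/6 ✗
(4,4)Q 5/7 ✓
(4,5)Q 3/5 ✓
(5,1)P 3/4 ✓
(5,2)P 3/7 ✓
(5,3)Q 4/7 ✓
(5,4)P 0/7 ✗
(5,5)Q 3/4 ✓
(6,1)P 3/3 ✓
(6,2)P 3/5 ✓
(6,3)Q 2/5 ✓
(6,4)Q 3/4 ✓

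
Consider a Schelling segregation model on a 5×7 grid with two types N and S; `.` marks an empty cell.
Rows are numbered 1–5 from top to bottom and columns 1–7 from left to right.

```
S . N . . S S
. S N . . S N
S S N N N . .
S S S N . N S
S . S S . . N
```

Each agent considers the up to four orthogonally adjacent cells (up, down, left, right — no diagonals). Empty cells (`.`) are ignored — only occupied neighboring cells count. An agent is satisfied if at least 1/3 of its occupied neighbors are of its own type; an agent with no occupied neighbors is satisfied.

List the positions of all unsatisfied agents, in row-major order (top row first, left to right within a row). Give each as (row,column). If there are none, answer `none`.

(2,7), (4,6), (4,7), (5,7)

Row 1: (1,1)S 0/0 ✓ · (1,3)N 1/1 ✓ · (1,6)S 2/2 ✓ · (1,7)S 1/2 ✓
Row 2: (2,2)S 1/2 ✓ · (2,3)N 2/3 ✓ · (2,6)S 1/2 ✓ · (2,7)N 0/2 ✗
Row 3: (3,1)S 2/2 ✓ · (3,2)S 3/4 ✓ · (3,3)N 2/4 ✓ · (3,4)N 3/3 ✓ · (3,5)N 1/1 ✓
Row 4: (4,1)S 3/3 ✓ · (4,2)S 3/3 ✓ · (4,3)S 2/4 ✓ · (4,4)N 1/3 ✓ · (4,6)N 0/1 ✗ · (4,7)S 0/2 ✗
Row 5: (5,1)S 1/1 ✓ · (5,3)S 2/2 ✓ · (5,4)S 1/2 ✓ · (5,7)N 0/1 ✗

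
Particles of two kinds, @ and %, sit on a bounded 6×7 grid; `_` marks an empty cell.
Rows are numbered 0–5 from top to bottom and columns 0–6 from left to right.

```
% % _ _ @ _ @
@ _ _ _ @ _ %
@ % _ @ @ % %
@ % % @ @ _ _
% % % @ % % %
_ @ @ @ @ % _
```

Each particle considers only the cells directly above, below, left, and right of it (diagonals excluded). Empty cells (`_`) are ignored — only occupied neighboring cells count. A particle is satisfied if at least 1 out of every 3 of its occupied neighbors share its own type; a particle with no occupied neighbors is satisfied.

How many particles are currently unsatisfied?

(0,0)% 1/2 satisfied
(0,1)% 1/1 satisfied
(0,4)@ 1/1 satisfied
(0,6)@ 0/1 not
(1,0)@ 1/2 satisfied
(1,4)@ 2/2 satisfied
(1,6)% 1/2 satisfied
(2,0)@ 2/3 satisfied
(2,1)% 1/2 satisfied
(2,3)@ 2/2 satisfied
(2,4)@ 3/4 satisfied
(2,5)% 1/2 satisfied
(2,6)% 2/2 satisfied
(3,0)@ 1/3 satisfied
(3,1)% 3/4 satisfied
(3,2)% 2/3 satisfied
(3,3)@ 3/4 satisfied
(3,4)@ 2/3 satisfied
(4,0)% 1/2 satisfied
(4,1)% 3/4 satisfied
(4,2)% 2/4 satisfied
(4,3)@ 2/4 satisfied
(4,4)% 1/4 not
(4,5)% 3/3 satisfied
(4,6)% 1/1 satisfied
(5,1)@ 1/2 satisfied
(5,2)@ 2/3 satisfied
(5,3)@ 3/3 satisfied
(5,4)@ 1/3 satisfied
(5,5)% 1/2 satisfied
Unsatisfied: (0,6), (4,4) — 2 in total.

2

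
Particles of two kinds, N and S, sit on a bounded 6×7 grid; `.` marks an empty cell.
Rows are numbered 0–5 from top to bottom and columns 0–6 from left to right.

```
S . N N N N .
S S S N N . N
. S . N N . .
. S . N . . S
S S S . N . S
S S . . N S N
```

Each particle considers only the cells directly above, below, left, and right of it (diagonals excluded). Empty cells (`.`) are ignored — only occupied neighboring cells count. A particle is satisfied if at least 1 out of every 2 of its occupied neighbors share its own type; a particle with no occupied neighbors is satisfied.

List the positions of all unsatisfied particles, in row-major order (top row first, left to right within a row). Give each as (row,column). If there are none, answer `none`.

(1,2), (5,5), (5,6)

Row 0: (0,0)S 1/1 satisfied · (0,2)N 1/2 satisfied · (0,3)N 3/3 satisfied · (0,4)N 3/3 satisfied · (0,5)N 1/1 satisfied
Row 1: (1,0)S 2/2 satisfied · (1,1)S 3/3 satisfied · (1,2)S 1/3 not · (1,3)N 3/4 satisfied · (1,4)N 3/3 satisfied · (1,6)N 0/0 satisfied
Row 2: (2,1)S 2/2 satisfied · (2,3)N 3/3 satisfied · (2,4)N 2/2 satisfied
Row 3: (3,1)S 2/2 satisfied · (3,3)N 1/1 satisfied · (3,6)S 1/1 satisfied
Row 4: (4,0)S 2/2 satisfied · (4,1)S 4/4 satisfied · (4,2)S 1/1 satisfied · (4,4)N 1/1 satisfied · (4,6)S 1/2 satisfied
Row 5: (5,0)S 2/2 satisfied · (5,1)S 2/2 satisfied · (5,4)N 1/2 satisfied · (5,5)S 0/2 not · (5,6)N 0/2 not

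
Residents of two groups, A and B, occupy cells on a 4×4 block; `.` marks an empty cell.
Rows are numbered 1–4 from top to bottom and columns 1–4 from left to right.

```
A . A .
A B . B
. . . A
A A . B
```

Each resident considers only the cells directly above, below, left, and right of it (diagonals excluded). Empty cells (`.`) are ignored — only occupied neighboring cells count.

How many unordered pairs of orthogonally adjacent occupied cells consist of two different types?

3

Scan each occupied cell's neighbors to the right and below so each pair is counted once.
From row 1: 0 unlike of 1 pairs (running 0/1).
From row 2: 2 unlike of 2 pairs (running 2/3).
From row 3: 1 unlike of 1 pairs (running 3/4).
From row 4: 0 unlike of 1 pairs (running 3/5).
Total adjacent occupied pairs: 5; unlike-type pairs: 3.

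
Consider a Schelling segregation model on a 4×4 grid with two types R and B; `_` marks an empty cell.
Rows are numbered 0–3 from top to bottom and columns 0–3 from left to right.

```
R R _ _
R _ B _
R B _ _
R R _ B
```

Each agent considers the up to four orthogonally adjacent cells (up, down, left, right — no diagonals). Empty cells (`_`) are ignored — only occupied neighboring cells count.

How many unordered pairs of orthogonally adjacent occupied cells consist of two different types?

Scan each occupied cell's neighbors to the right and below so each pair is counted once.
Row 0: R(0,0)–R(0,1)= R(0,0)–R(1,0)=  → 0/2 unlike.
Row 1: R(1,0)–R(2,0)=  → 0/1 unlike.
Row 2: R(2,0)–B(2,1)≠ R(2,0)–R(3,0)= B(2,1)–R(3,1)≠  → 2/3 unlike.
Row 3: R(3,0)–R(3,1)=  → 0/1 unlike.
Total adjacent occupied pairs: 7; unlike-type pairs: 2.

2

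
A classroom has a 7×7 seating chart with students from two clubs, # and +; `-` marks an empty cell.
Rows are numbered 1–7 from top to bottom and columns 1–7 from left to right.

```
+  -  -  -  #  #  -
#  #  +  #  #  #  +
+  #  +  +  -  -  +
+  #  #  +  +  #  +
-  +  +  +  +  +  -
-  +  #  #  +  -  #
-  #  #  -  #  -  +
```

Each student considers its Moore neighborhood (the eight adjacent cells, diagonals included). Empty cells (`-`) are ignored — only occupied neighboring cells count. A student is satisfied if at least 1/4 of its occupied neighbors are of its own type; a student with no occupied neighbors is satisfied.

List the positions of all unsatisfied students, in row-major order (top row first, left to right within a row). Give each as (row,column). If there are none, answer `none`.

Row 1: (1,1)+ 0/2 not · (1,5)# 4/4 satisfied · (1,6)# 3/4 satisfied
Row 2: (2,1)# 2/4 satisfied · (2,2)# 2/6 satisfied · (2,3)+ 2/5 satisfied · (2,4)# 2/5 satisfied · (2,5)# 4/5 satisfied · (2,6)# 3/5 satisfied · (2,7)+ 1/3 satisfied
Row 3: (3,1)+ 1/5 not · (3,2)# 4/8 satisfied · (3,3)+ 3/8 satisfied · (3,4)+ 4/7 satisfied · (3,7)+ 2/4 satisfied
Row 4: (4,1)+ 2/4 satisfied · (4,2)# 2/7 satisfied · (4,3)# 2/8 satisfied · (4,4)+ 6/7 satisfied · (4,5)+ 5/6 satisfied · (4,6)# 0/5 not · (4,7)+ 2/3 satisfied
Row 5: (5,2)+ 3/6 satisfied · (5,3)+ 4/8 satisfied · (5,4)+ 5/8 satisfied · (5,5)+ 5/7 satisfied · (5,6)+ 4/6 satisfied
Row 6: (6,2)+ 2/5 satisfied · (6,3)# 3/7 satisfied · (6,4)# 3/7 satisfied · (6,5)+ 3/5 satisfied · (6,7)# 0/2 not
Row 7: (7,2)# 2/3 satisfied · (7,3)# 3/4 satisfied · (7,5)# 1/2 satisfied · (7,7)+ 0/1 not

(1,1), (3,1), (4,6), (6,7), (7,7)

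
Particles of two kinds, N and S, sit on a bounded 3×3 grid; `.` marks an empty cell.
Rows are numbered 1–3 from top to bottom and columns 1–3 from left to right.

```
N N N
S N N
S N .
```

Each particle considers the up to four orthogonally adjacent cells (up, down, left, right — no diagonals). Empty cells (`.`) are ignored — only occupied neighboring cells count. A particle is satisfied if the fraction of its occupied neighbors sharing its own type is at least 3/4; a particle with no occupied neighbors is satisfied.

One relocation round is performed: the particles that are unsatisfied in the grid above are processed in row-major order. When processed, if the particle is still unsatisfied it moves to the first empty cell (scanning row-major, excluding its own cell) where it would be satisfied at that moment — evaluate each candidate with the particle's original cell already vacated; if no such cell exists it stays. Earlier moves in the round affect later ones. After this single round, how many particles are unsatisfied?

Initially unsatisfied (in order): (1,1), (2,1), (3,1), (3,2).
  (1,1) → (3,3).
  (2,1): no empty cell satisfies it; stays.
  (3,1): no empty cell satisfies it; stays.
  (3,2): no empty cell satisfies it; stays.
Resulting grid:
. N N
S N N
S N N
Unsatisfied now: (2,1), (3,1), (3,2).

3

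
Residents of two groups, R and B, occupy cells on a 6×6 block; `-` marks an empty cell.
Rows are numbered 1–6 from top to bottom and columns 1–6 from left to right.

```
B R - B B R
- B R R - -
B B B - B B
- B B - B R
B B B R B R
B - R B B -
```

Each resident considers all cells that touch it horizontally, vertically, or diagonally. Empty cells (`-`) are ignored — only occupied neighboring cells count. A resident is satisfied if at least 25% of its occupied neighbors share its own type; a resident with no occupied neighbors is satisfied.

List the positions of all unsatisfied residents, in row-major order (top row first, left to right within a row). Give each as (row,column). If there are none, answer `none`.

Row 1: (1,1)B 1/2 satisfied · (1,2)R 1/3 satisfied · (1,4)B 1/3 satisfied · (1,5)B 1/3 satisfied · (1,6)R 0/1 not
Row 2: (2,2)B 4/6 satisfied · (2,3)R 2/6 satisfied · (2,4)R 1/5 not
Row 3: (3,1)B 3/3 satisfied · (3,2)B 5/6 satisfied · (3,3)B 4/6 satisfied · (3,5)B 2/4 satisfied · (3,6)B 2/3 satisfied
Row 4: (4,2)B 7/7 satisfied · (4,3)B 5/6 satisfied · (4,5)B 3/6 satisfied · (4,6)R 1/5 not
Row 5: (5,1)B 3/3 satisfied · (5,2)B 5/6 satisfied · (5,3)B 4/6 satisfied · (5,4)R 1/7 not · (5,5)B 3/6 satisfied · (5,6)R 1/4 satisfied
Row 6: (6,1)B 2/2 satisfied · (6,3)R 1/4 satisfied · (6,4)B 3/5 satisfied · (6,5)B 2/4 satisfied

(1,6), (2,4), (4,6), (5,4)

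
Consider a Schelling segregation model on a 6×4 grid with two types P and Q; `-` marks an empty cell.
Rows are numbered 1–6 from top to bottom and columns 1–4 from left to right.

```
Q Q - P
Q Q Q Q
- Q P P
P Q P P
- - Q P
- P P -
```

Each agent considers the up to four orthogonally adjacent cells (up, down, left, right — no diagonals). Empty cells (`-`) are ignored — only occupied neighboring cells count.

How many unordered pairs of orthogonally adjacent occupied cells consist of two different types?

Scan each occupied cell's neighbors to the right and below so each pair is counted once.
From row 1: 1 unlike of 4 pairs (running 1/4).
From row 2: 2 unlike of 6 pairs (running 3/10).
From row 3: 1 unlike of 5 pairs (running 4/15).
From row 4: 3 unlike of 5 pairs (running 7/20).
From row 5: 2 unlike of 2 pairs (running 9/22).
From row 6: 0 unlike of 1 pairs (running 9/23).
Total adjacent occupied pairs: 23; unlike-type pairs: 9.

9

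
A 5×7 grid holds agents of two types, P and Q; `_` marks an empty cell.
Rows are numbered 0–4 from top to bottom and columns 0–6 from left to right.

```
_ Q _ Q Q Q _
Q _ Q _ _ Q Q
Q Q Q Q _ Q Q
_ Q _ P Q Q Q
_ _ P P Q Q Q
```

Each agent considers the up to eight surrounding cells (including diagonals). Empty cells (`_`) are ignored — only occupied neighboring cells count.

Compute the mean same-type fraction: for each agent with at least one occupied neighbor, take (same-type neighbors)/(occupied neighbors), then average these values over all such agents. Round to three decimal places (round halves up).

Row 0: (0,1)Q 2/2 · (0,3)Q 2/2 · (0,4)Q 3/3 · (0,5)Q 3/3
Row 1: (1,0)Q 3/3 · (1,2)Q 5/5 · (1,5)Q 5/5 · (1,6)Q 4/4
Row 2: (2,0)Q 3/3 · (2,1)Q 5/5 · (2,2)Q 4/5 · (2,3)Q 3/4 · (2,5)Q 6/6 · (2,6)Q 5/5
Row 3: (3,1)Q 3/4 · (3,3)P 2/6 · (3,4)Q 5/7 · (3,5)Q 7/7 · (3,6)Q 5/5
Row 4: (4,2)P 2/3 · (4,3)P 2/4 · (4,4)Q 3/5 · (4,5)Q 5/5 · (4,6)Q 3/3
Sum over 24 agents: 2/2 + 2/2 + 3/3 + 3/3 + 3/3 + 5/5 + 5/5 + 4/4 + 3/3 + 5/5 + 4/5 + 3/4 + 6/6 + 5/5 + 3/4 + 2/6 + 5/7 + 7/7 + 5/5 + 2/3 + 2/4 + 3/5 + 5/5 + 3/3 = 739/35; mean = 739/35 ÷ 24 = 739/840 = 0.879761… → 0.880.

0.880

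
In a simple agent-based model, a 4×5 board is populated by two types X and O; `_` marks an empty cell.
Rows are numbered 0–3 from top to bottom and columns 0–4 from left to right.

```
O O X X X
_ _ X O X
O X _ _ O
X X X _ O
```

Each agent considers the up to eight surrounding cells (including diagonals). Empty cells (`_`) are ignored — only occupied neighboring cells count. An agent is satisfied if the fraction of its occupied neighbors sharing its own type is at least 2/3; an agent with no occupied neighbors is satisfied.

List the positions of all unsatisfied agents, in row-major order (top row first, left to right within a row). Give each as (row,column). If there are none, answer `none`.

Row 0: (0,0)O 1/1 ✓ · (0,1)O 1/3 ✗ · (0,2)X 2/4 ✗ · (0,3)X 4/5 ✓ · (0,4)X 2/3 ✓
Row 1: (1,2)X 3/5 ✗ · (1,3)O 1/6 ✗ · (1,4)X 2/4 ✗
Row 2: (2,0)O 0/3 ✗ · (2,1)X 4/5 ✓ · (2,4)O 2/3 ✓
Row 3: (3,0)X 2/3 ✓ · (3,1)X 3/4 ✓ · (3,2)X 2/2 ✓ · (3,4)O 1/1 ✓

(0,1), (0,2), (1,2), (1,3), (1,4), (2,0)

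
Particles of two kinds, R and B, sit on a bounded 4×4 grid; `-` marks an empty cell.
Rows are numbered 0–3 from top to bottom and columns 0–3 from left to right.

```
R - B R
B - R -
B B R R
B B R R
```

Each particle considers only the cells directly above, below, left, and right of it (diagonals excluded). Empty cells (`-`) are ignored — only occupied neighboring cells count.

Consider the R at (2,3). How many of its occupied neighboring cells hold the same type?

2

Occupied neighbors of (2,3): (3,3)=R, (2,2)=R.
Same type (R): 2 of 2.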